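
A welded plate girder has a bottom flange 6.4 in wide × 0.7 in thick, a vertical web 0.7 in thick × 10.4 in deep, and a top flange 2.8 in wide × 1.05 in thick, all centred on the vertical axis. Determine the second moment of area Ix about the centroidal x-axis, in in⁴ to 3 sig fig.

Ix ≈ 296 in⁴

Split into non-overlapping primitives; take the origin at the lower-left of the bounding box.
Bottom plate: 6.4 × 0.7, A = 4.48 in², y = 0.35 in, Ī = 0.18293 in⁴.
Web plate: 0.7 × 10.4, A = 7.28 in², y = 5.9 in, Ī = 65.617 in⁴.
Top plate: 2.8 × 1.05, A = 2.94 in², y = 11.625 in, Ī = 0.27011 in⁴.
Centroid: ȳ = ΣA·y / ΣA = 5.3536 in.
Transfer each piece to the centroidal x-axis using Ī + A·d² with d = y − 5.3536:
  bottom plate: d = -5.0036 in → contributes +112.34 in⁴
  web plate: d = 0.54643 in → contributes +67.791 in⁴
  top plate: d = 6.2714 in → contributes +115.9 in⁴
Total I = 296.04 in⁴.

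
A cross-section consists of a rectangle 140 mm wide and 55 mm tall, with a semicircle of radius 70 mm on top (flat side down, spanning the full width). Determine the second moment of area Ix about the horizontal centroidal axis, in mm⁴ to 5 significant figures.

Ix ≈ 1.7174 × 10⁷ mm⁴

Decompose the section into non-overlapping parts with the origin at the bottom-left of its bounding rectangle.
Rectangular body: 140 × 55, A = 7 700 mm², y = 27.5 mm, Ī = 1 941 042 mm⁴.
Semicircular cap: semicircle r = 70, A = 7696.902 mm², y = 84.70892 mm, Ī = 2 635 265 mm⁴.
Centroid: ȳ = ΣA·y / ΣA = 56.09871 mm.
Transfer each piece to the horizontal centroidal axis using Ī + A·d² with d = y − 56.09871:
  rectangular body: d = -28.59871 mm → contributes +8 238 764 mm⁴
  semicircular cap: d = 28.61022 mm → contributes +8 935 521 mm⁴
Total I = 17 174 285 mm⁴.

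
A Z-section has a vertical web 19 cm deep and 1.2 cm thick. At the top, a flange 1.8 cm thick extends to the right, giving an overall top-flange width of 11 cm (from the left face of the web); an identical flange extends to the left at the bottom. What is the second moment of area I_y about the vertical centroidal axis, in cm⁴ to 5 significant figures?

Decompose the section into non-overlapping parts with the origin at the bottom-left of its bounding rectangle.
Web: 1.2 × 19, A = 22.8 cm², x = 10.4 cm, Ī = 2.736 cm⁴.
Top flange (beyond web): 9.8 × 1.8, A = 17.64 cm², x = 15.9 cm, Ī = 141.1788 cm⁴.
Bottom flange (beyond web): 9.8 × 1.8, A = 17.64 cm², x = 4.9 cm, Ī = 141.1788 cm⁴.
Centroid: x̄ = ΣA·x / ΣA = 10.4 cm.
Transfer each piece to the vertical centroidal axis using Ī + A·d² with d = x − 10.4:
  web: d = 0 cm → contributes +2.736 cm⁴
  top flange (beyond web): d = 5.5 cm → contributes +674.7888 cm⁴
  bottom flange (beyond web): d = -5.5 cm → contributes +674.7888 cm⁴
Total I = 1352.314 cm⁴.

I_y ≈ 1352.3 cm⁴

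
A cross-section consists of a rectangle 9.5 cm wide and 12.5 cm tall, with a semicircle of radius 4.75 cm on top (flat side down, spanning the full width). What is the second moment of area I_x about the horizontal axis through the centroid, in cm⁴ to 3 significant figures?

Treat the section as a set of non-overlapping primitives; coordinates are from the bounding-box lower-left.
Rectangular body: 9.5 × 12.5, A = 118.75 cm², y = 6.25 cm, Ī = 1546.2 cm⁴.
Semicircular cap: semicircle r = 4.75, A = 35.441 cm², y = 14.516 cm, Ī = 55.874 cm⁴.
Centroid: ȳ = ΣA·y / ΣA = 8.1499 cm.
Transfer each piece to the horizontal axis through the centroid using Ī + A·d² with d = y − 8.1499:
  rectangular body: d = -1.8999 cm → contributes +1974.9 cm⁴
  semicircular cap: d = 6.366 cm → contributes +1492.2 cm⁴
Total I = 3467.1 cm⁴.

I_x ≈ 3470 cm⁴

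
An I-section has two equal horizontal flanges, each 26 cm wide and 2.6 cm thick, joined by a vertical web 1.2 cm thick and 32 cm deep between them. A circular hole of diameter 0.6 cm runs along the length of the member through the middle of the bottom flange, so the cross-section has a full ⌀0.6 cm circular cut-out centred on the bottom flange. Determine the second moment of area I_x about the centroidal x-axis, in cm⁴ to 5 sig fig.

Split into non-overlapping primitives; take the origin at the lower-left of the bounding box.
Bottom flange: 26 × 2.6, A = 67.6 cm², y = 1.3 cm, Ī = 38.08133 cm⁴.
Web: 1.2 × 32, A = 38.4 cm², y = 18.6 cm, Ī = 3276.8 cm⁴.
Top flange: 26 × 2.6, A = 67.6 cm², y = 35.9 cm, Ī = 38.08133 cm⁴.
Hole (subtracted): ⌀0.6, A = 0.2827433 cm², y = 1.3 cm, Ī = 0.006361725 cm⁴.
Centroid: ȳ = ΣA·y / ΣA = 18.62822 cm.
Transfer each piece to the centroidal x-axis using Ī + A·d² with d = y − 18.62822:
  bottom flange: d = -17.32822 cm → contributes +20336.15 cm⁴
  web: d = -0.02822258 cm → contributes +3276.831 cm⁴
  top flange: d = 17.27178 cm → contributes +20204.13 cm⁴
  hole: d = -17.32822 cm → contributes −84.90494 cm⁴
Total I = 43732.2 cm⁴.

I_x ≈ 4.3732 × 10⁴ cm⁴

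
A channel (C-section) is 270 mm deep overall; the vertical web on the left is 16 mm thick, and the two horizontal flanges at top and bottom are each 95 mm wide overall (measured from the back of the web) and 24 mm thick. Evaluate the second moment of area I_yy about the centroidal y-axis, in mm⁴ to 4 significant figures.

I_yy ≈ 6.621 × 10⁶ mm⁴

Treat the section as a set of non-overlapping primitives; coordinates are from the bounding-box lower-left.
Web: 16 × 270, A = 4 320 mm², x = 8 mm, Ī = 92 160 mm⁴.
Top flange (beyond web): 79 × 24, A = 1 896 mm², x = 55.5 mm, Ī = 986 078 mm⁴.
Bottom flange (beyond web): 79 × 24, A = 1 896 mm², x = 55.5 mm, Ī = 986 078 mm⁴.
Centroid: x̄ = ΣA·x / ΣA = 30.2041 mm.
Transfer each piece to the centroidal y-axis using Ī + A·d² with d = x − 30.2041:
  web: d = -22.2041 mm → contributes +2 222 023 mm⁴
  top flange (beyond web): d = 25.2959 mm → contributes +2 199 291 mm⁴
  bottom flange (beyond web): d = 25.2959 mm → contributes +2 199 291 mm⁴
Total I = 6 620 606 mm⁴.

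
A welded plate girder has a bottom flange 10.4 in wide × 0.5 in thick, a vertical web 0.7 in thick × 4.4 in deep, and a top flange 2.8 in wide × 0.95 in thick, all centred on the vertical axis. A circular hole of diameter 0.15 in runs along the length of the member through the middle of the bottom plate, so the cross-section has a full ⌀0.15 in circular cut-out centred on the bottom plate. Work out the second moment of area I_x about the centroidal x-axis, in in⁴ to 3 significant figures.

I_x ≈ 52.6 in⁴

Split into non-overlapping primitives; take the origin at the lower-left of the bounding box.
Bottom plate: 10.4 × 0.5, A = 5.2 in², y = 0.25 in, Ī = 0.10833 in⁴.
Web plate: 0.7 × 4.4, A = 3.08 in², y = 2.7 in, Ī = 4.9691 in⁴.
Top plate: 2.8 × 0.95, A = 2.66 in², y = 5.375 in, Ī = 0.20005 in⁴.
Hole (subtracted): ⌀0.15, A = 0.017671 in², y = 0.25 in, Ī = 0.00002485 in⁴.
Centroid: ȳ = ΣA·y / ΣA = 2.189 in.
Transfer each piece to the centroidal x-axis using Ī + A·d² with d = y − 2.189:
  bottom plate: d = -1.939 in → contributes +19.659 in⁴
  web plate: d = 0.51099 in → contributes +5.7733 in⁴
  top plate: d = 3.186 in → contributes +27.2 in⁴
  hole: d = -1.939 in → contributes −0.066465 in⁴
Total I = 52.566 in⁴.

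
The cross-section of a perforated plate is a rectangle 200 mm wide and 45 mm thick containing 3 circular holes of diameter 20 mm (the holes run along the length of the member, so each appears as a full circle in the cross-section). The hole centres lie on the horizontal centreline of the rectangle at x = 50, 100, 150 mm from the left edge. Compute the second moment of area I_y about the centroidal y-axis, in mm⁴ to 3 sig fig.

I_y ≈ 2.84 × 10⁷ mm⁴

Treat the section as a set of non-overlapping primitives; coordinates are from the bounding-box lower-left.
Plate: 200 × 45, A = 9 000 mm², x = 100 mm, Ī = 30 000 000 mm⁴.
Hole 1 (subtracted): ⌀20, A = 314.16 mm², x = 50 mm, Ī = 7 854 mm⁴.
Hole 2 (subtracted): ⌀20, A = 314.16 mm², x = 100 mm, Ī = 7 854 mm⁴.
Hole 3 (subtracted): ⌀20, A = 314.16 mm², x = 150 mm, Ī = 7 854 mm⁴.
By symmetry the centroid is at mid-width, x̄ = 100 mm.
Transfer each piece to the centroidal y-axis using Ī + A·d² with d = x − 100:
  plate: d = 0 mm → contributes +30 000 000 mm⁴
  hole 1: d = -50 mm → contributes −793 252 mm⁴
  hole 2: d = 0 mm → contributes −7 854 mm⁴
  hole 3: d = 50 mm → contributes −793 252 mm⁴
Total I = 28 405 642 mm⁴.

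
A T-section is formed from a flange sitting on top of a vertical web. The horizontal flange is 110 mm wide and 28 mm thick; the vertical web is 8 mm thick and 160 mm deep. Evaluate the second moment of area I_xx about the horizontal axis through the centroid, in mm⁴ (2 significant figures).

I_xx ≈ 1.1 × 10⁷ mm⁴

Treat the section as a set of non-overlapping primitives; coordinates are from the bounding-box lower-left.
Flange: 110 × 28, A = 3 080 mm², y = 174 mm, Ī = 201 227 mm⁴.
Web: 8 × 160, A = 1 280 mm², y = 80 mm, Ī = 2 730 667 mm⁴.
Centroid: ȳ = ΣA·y / ΣA = 146.4 mm.
Transfer each piece to the horizontal axis through the centroid using Ī + A·d² with d = y − 146.4:
  flange: d = 27.6 mm → contributes +2 546 824 mm⁴
  web: d = -66.4 mm → contributes +8 374 759 mm⁴
Total I = 10 921 583 mm⁴.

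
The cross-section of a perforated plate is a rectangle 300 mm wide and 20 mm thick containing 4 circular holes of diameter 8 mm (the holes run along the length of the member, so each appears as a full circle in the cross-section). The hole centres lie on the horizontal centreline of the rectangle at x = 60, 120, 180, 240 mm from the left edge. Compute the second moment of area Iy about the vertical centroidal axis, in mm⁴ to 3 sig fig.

Treat the section as a set of non-overlapping primitives; coordinates are from the bounding-box lower-left.
Plate: 300 × 20, A = 6 000 mm², x = 150 mm, Ī = 45 000 000 mm⁴.
Hole 1 (subtracted): ⌀8, A = 50.265 mm², x = 60 mm, Ī = 201.06 mm⁴.
Hole 2 (subtracted): ⌀8, A = 50.265 mm², x = 120 mm, Ī = 201.06 mm⁴.
Hole 3 (subtracted): ⌀8, A = 50.265 mm², x = 180 mm, Ī = 201.06 mm⁴.
Hole 4 (subtracted): ⌀8, A = 50.265 mm², x = 240 mm, Ī = 201.06 mm⁴.
By symmetry the centroid is at mid-width, x̄ = 150 mm.
Transfer each piece to the vertical centroidal axis using Ī + A·d² with d = x − 150:
  plate: d = 0 mm → contributes +45 000 000 mm⁴
  hole 1: d = -90 mm → contributes −407 351 mm⁴
  hole 2: d = -30 mm → contributes −45 440 mm⁴
  hole 3: d = 30 mm → contributes −45 440 mm⁴
  hole 4: d = 90 mm → contributes −407 351 mm⁴
Total I = 44 094 417 mm⁴.

Iy ≈ 4.41 × 10⁷ mm⁴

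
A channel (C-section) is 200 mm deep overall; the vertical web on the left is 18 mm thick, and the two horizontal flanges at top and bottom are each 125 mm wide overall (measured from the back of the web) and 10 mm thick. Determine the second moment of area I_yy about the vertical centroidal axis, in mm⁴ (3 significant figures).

I_yy ≈ 7.38 × 10⁶ mm⁴

Break the section into simple shapes (no overlaps), measuring from the bottom-left corner of the bounding box.
Web: 18 × 200, A = 3 600 mm², x = 9 mm, Ī = 97 200 mm⁴.
Top flange (beyond web): 107 × 10, A = 1 070 mm², x = 71.5 mm, Ī = 1 020 869 mm⁴.
Bottom flange (beyond web): 107 × 10, A = 1 070 mm², x = 71.5 mm, Ī = 1 020 869 mm⁴.
Centroid: x̄ = ΣA·x / ΣA = 32.301 mm.
Transfer each piece to the vertical centroidal axis using Ī + A·d² with d = x − 32.301:
  web: d = -23.301 mm → contributes +2 051 838 mm⁴
  top flange (beyond web): d = 39.199 mm → contributes +2 664 957 mm⁴
  bottom flange (beyond web): d = 39.199 mm → contributes +2 664 957 mm⁴
Total I = 7 381 752 mm⁴.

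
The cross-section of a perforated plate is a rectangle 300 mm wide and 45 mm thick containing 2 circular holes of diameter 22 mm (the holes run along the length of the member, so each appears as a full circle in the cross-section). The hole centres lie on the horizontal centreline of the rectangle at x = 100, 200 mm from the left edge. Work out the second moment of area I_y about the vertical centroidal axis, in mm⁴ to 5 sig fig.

I_y ≈ 9.9326 × 10⁷ mm⁴

Decompose the section into non-overlapping parts with the origin at the bottom-left of its bounding rectangle.
Plate: 300 × 45, A = 13 500 mm², x = 150 mm, Ī = 101 250 000 mm⁴.
Hole 1 (subtracted): ⌀22, A = 380.1327 mm², x = 100 mm, Ī = 11499.01 mm⁴.
Hole 2 (subtracted): ⌀22, A = 380.1327 mm², x = 200 mm, Ī = 11499.01 mm⁴.
By symmetry the centroid is at mid-width, x̄ = 150 mm.
Transfer each piece to the vertical centroidal axis using Ī + A·d² with d = x − 150:
  plate: d = 0 mm → contributes +101 250 000 mm⁴
  hole 1: d = -50 mm → contributes −961830.8 mm⁴
  hole 2: d = 50 mm → contributes −961830.8 mm⁴
Total I = 99 326 338 mm⁴.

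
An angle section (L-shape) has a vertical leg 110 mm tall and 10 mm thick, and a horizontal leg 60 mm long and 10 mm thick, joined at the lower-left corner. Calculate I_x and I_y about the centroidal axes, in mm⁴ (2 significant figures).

Treat the section as a set of non-overlapping primitives; coordinates are from the bounding-box lower-left.
Vertical leg: 10 × 110, A = 1 100 mm², y = 55 mm, Ī = 1 109 167 mm⁴.
Horizontal leg (remainder): 50 × 10, A = 500 mm², y = 5 mm, Ī = 4 167 mm⁴.
Centroid: ȳ = ΣA·y / ΣA = 39.38 mm.
Transfer each piece to the centroidal x-axis using Ī + A·d² with d = y − 39.38:
  vertical leg: d = 15.63 mm → contributes +1 377 721 mm⁴
  horizontal leg (remainder): d = -34.38 mm → contributes +594 987 mm⁴
Total I = 1 972 708 mm⁴.
For the y-axis: x̄ = 14.38 mm.
Repeating about the centroidal y-axis gives I_y = 422 708 mm⁴.

I_x ≈ 2.0 × 10⁶ mm⁴, I_y ≈ 4.2 × 10⁵ mm⁴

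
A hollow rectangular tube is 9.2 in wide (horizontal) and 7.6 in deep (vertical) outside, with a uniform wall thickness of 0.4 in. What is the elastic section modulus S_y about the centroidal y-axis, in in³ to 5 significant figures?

Treat the section as a set of non-overlapping primitives; coordinates are from the bounding-box lower-left.
Outer rectangle: 9.2 × 7.6, A = 69.92 in², x = 4.6 in, Ī = 493.1691 in⁴.
Inner void (subtracted): 8.4 × 6.8, A = 57.12 in², x = 4.6 in, Ī = 335.8656 in⁴.
By symmetry the centroid is at mid-width, x̄ = 4.6 in.
All pieces are centred on the centroidal y-axis, so I = ΣĪ (holes subtracted) = 157.3035 in⁴.
Extreme fibre distance c = 4.6 in; S = I/c = 34.19641 in³.

S_y ≈ 34.196 in³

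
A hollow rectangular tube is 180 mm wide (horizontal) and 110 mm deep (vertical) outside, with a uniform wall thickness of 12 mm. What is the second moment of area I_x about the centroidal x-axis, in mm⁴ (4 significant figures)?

Decompose the section into non-overlapping parts with the origin at the bottom-left of its bounding rectangle.
Outer rectangle: 180 × 110, A = 19 800 mm², y = 55 mm, Ī = 19 965 000 mm⁴.
Inner void (subtracted): 156 × 86, A = 13 416 mm², y = 55 mm, Ī = 8 268 728 mm⁴.
By symmetry the centroid is at mid-height, ȳ = 55 mm.
All pieces are centred on the centroidal x-axis, so I = ΣĪ (holes subtracted) = 11 696 272 mm⁴.

I_x ≈ 1.170 × 10⁷ mm⁴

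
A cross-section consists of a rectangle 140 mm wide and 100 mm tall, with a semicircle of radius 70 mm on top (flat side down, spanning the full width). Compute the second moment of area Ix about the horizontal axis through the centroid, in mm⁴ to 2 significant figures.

Ix ≈ 4.6 × 10⁷ mm⁴

Decompose the section into non-overlapping parts with the origin at the bottom-left of its bounding rectangle.
Rectangular body: 140 × 100, A = 14 000 mm², y = 50 mm, Ī = 11 666 667 mm⁴.
Semicircular cap: semicircle r = 70, A = 7 697 mm², y = 129.7 mm, Ī = 2 635 265 mm⁴.
Centroid: ȳ = ΣA·y / ΣA = 78.28 mm.
Transfer each piece to the horizontal axis through the centroid using Ī + A·d² with d = y − 78.28:
  rectangular body: d = -28.28 mm → contributes +22 860 488 mm⁴
  semicircular cap: d = 51.43 mm → contributes +22 995 859 mm⁴
Total I = 45 856 347 mm⁴.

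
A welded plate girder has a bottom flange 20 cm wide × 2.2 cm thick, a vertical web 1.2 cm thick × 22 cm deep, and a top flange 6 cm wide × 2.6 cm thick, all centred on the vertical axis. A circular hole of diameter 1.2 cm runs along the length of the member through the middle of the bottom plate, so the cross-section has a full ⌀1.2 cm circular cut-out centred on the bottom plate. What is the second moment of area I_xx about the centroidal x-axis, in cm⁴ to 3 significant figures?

Decompose the section into non-overlapping parts with the origin at the bottom-left of its bounding rectangle.
Bottom plate: 20 × 2.2, A = 44 cm², y = 1.1 cm, Ī = 17.747 cm⁴.
Web plate: 1.2 × 22, A = 26.4 cm², y = 13.2 cm, Ī = 1064.8 cm⁴.
Top plate: 6 × 2.6, A = 15.6 cm², y = 25.5 cm, Ī = 8.788 cm⁴.
Hole (subtracted): ⌀1.2, A = 1.131 cm², y = 1.1 cm, Ī = 0.10179 cm⁴.
Centroid: ȳ = ΣA·y / ΣA = 9.3489 cm.
Transfer each piece to the centroidal x-axis using Ī + A·d² with d = y − 9.3489:
  bottom plate: d = -8.2489 cm → contributes +3011.7 cm⁴
  web plate: d = 3.8511 cm → contributes +1456.3 cm⁴
  top plate: d = 16.151 cm → contributes +4078.2 cm⁴
  hole: d = -8.2489 cm → contributes −77.059 cm⁴
Total I = 8469.2 cm⁴.

I_xx ≈ 8470 cm⁴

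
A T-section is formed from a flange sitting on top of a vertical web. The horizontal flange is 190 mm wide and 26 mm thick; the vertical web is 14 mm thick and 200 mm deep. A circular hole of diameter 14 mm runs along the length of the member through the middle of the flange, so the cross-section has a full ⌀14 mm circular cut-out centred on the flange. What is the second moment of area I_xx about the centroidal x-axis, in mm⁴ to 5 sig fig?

I_xx ≈ 3.2167 × 10⁷ mm⁴

Split into non-overlapping primitives; take the origin at the lower-left of the bounding box.
Flange: 190 × 26, A = 4 940 mm², y = 213 mm, Ī = 278286.7 mm⁴.
Web: 14 × 200, A = 2 800 mm², y = 100 mm, Ī = 9 333 333 mm⁴.
Hole (subtracted): ⌀14, A = 153.938 mm², y = 213 mm, Ī = 1885.741 mm⁴.
Centroid: ȳ = ΣA·y / ΣA = 171.2919 mm.
Transfer each piece to the centroidal x-axis using Ī + A·d² with d = y − 171.2919:
  flange: d = 41.70807 mm → contributes +8 871 728 mm⁴
  web: d = -71.29193 mm → contributes +23 564 443 mm⁴
  hole: d = 41.70807 mm → contributes −269670.7 mm⁴
Total I = 32 166 501 mm⁴.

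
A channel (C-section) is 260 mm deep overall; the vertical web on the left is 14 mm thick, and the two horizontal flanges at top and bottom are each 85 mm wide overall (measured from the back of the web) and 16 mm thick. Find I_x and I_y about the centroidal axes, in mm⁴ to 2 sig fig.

Split into non-overlapping primitives; take the origin at the lower-left of the bounding box.
Web: 14 × 260, A = 3 640 mm², y = 130 mm, Ī = 20 505 333 mm⁴.
Top flange (beyond web): 71 × 16, A = 1 136 mm², y = 252 mm, Ī = 24 235 mm⁴.
Bottom flange (beyond web): 71 × 16, A = 1 136 mm², y = 8 mm, Ī = 24 235 mm⁴.
By symmetry the centroid is at mid-height, ȳ = 130 mm.
Transfer each piece to the centroidal x-axis using Ī + A·d² with d = y − 130:
  web: d = 0 mm → contributes +20 505 333 mm⁴
  top flange (beyond web): d = 122 mm → contributes +16 932 459 mm⁴
  bottom flange (beyond web): d = -122 mm → contributes +16 932 459 mm⁴
Total I = 54 370 251 mm⁴.
For the y-axis: x̄ = 23.33 mm.
Repeating about the centroidal y-axis gives I_y = 3 540 580 mm⁴.

I_x ≈ 5.4 × 10⁷ mm⁴, I_y ≈ 3.5 × 10⁶ mm⁴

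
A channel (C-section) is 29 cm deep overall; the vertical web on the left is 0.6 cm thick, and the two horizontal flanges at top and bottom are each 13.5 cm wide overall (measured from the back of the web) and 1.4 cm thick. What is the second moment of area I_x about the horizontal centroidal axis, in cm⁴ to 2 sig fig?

Split into non-overlapping primitives; take the origin at the lower-left of the bounding box.
Web: 0.6 × 29, A = 17.4 cm², y = 14.5 cm, Ī = 1 219 cm⁴.
Top flange (beyond web): 12.9 × 1.4, A = 18.06 cm², y = 28.3 cm, Ī = 2.95 cm⁴.
Bottom flange (beyond web): 12.9 × 1.4, A = 18.06 cm², y = 0.7 cm, Ī = 2.95 cm⁴.
By symmetry the centroid is at mid-height, ȳ = 14.5 cm.
Transfer each piece to the horizontal centroidal axis using Ī + A·d² with d = y − 14.5:
  web: d = 0 cm → contributes +1 219 cm⁴
  top flange (beyond web): d = 13.8 cm → contributes +3 442 cm⁴
  bottom flange (beyond web): d = -13.8 cm → contributes +3 442 cm⁴
Total I = 8 104 cm⁴.

I_x ≈ 8100 cm⁴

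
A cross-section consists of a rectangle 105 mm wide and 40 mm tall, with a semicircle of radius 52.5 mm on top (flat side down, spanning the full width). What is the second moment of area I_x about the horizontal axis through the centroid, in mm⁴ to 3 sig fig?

I_x ≈ 5.21 × 10⁶ mm⁴

Break the section into simple shapes (no overlaps), measuring from the bottom-left corner of the bounding box.
Rectangular body: 105 × 40, A = 4 200 mm², y = 20 mm, Ī = 560 000 mm⁴.
Semicircular cap: semicircle r = 52.5, A = 4329.5 mm², y = 62.282 mm, Ī = 833 814 mm⁴.
Centroid: ȳ = ΣA·y / ΣA = 41.462 mm.
Transfer each piece to the horizontal axis through the centroid using Ī + A·d² with d = y − 41.462:
  rectangular body: d = -21.462 mm → contributes +2 494 564 mm⁴
  semicircular cap: d = 20.82 mm → contributes +2 710 510 mm⁴
Total I = 5 205 074 mm⁴.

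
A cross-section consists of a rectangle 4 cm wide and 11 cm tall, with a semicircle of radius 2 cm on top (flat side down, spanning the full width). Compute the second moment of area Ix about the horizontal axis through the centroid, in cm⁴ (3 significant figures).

Split into non-overlapping primitives; take the origin at the lower-left of the bounding box.
Rectangular body: 4 × 11, A = 44 cm², y = 5.5 cm, Ī = 443.67 cm⁴.
Semicircular cap: semicircle r = 2, A = 6.2832 cm², y = 11.849 cm, Ī = 1.7561 cm⁴.
Centroid: ȳ = ΣA·y / ΣA = 6.2933 cm.
Transfer each piece to the horizontal axis through the centroid using Ī + A·d² with d = y − 6.2933:
  rectangular body: d = -0.79332 cm → contributes +471.36 cm⁴
  semicircular cap: d = 5.5555 cm → contributes +195.68 cm⁴
Total I = 667.04 cm⁴.

Ix ≈ 667 cm⁴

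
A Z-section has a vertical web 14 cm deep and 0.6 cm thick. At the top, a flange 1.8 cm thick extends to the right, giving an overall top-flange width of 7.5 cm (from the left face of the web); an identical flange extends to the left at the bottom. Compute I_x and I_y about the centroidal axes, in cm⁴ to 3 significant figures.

Decompose the section into non-overlapping parts with the origin at the bottom-left of its bounding rectangle.
Web: 0.6 × 14, A = 8.4 cm², y = 7 cm, Ī = 137.2 cm⁴.
Top flange (beyond web): 6.9 × 1.8, A = 12.42 cm², y = 13.1 cm, Ī = 3.3534 cm⁴.
Bottom flange (beyond web): 6.9 × 1.8, A = 12.42 cm², y = 0.9 cm, Ī = 3.3534 cm⁴.
Centroid: ȳ = ΣA·y / ΣA = 7 cm.
Transfer each piece to the centroidal x-axis using Ī + A·d² with d = y − 7:
  web: d = 0 cm → contributes +137.2 cm⁴
  top flange (beyond web): d = 6.1 cm → contributes +465.5 cm⁴
  bottom flange (beyond web): d = -6.1 cm → contributes +465.5 cm⁴
Total I = 1068.2 cm⁴.
For the y-axis: x̄ = 7.2 cm.
Repeating about the centroidal y-axis gives I_y = 448.12 cm⁴.

I_x ≈ 1070 cm⁴, I_y ≈ 448 cm⁴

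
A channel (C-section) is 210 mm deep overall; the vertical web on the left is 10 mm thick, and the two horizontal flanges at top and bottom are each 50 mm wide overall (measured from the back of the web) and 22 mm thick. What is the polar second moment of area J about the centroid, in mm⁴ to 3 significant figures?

J ≈ 2.42 × 10⁷ mm⁴

Split into non-overlapping primitives; take the origin at the lower-left of the bounding box.
Web: 10 × 210, A = 2 100 mm², y = 105 mm, Ī = 7 717 500 mm⁴.
Top flange (beyond web): 40 × 22, A = 880 mm², y = 199 mm, Ī = 35 493 mm⁴.
Bottom flange (beyond web): 40 × 22, A = 880 mm², y = 11 mm, Ī = 35 493 mm⁴.
By symmetry the centroid is at mid-height, ȳ = 105 mm.
Transfer each piece to the centroidal x-axis using Ī + A·d² with d = y − 105:
  web: d = 0 mm → contributes +7 717 500 mm⁴
  top flange (beyond web): d = 94 mm → contributes +7 811 173 mm⁴
  bottom flange (beyond web): d = -94 mm → contributes +7 811 173 mm⁴
Total I = 23 339 847 mm⁴.
For the y-axis: x̄ = 16.399 mm.
Repeating about the centroidal y-axis gives I_y = 850 612 mm⁴.
Polar second moment: J = I_x + I_y = 24 190 459 mm⁴.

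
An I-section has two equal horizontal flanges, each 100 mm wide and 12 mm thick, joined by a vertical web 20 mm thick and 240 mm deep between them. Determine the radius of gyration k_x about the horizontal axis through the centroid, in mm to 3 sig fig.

k_x ≈ 92.2 mm

Treat the section as a set of non-overlapping primitives; coordinates are from the bounding-box lower-left.
Bottom flange: 100 × 12, A = 1 200 mm², y = 6 mm, Ī = 14 400 mm⁴.
Web: 20 × 240, A = 4 800 mm², y = 132 mm, Ī = 23 040 000 mm⁴.
Top flange: 100 × 12, A = 1 200 mm², y = 258 mm, Ī = 14 400 mm⁴.
By symmetry the centroid is at mid-height, ȳ = 132 mm.
Transfer each piece to the horizontal axis through the centroid using Ī + A·d² with d = y − 132:
  bottom flange: d = -126 mm → contributes +19 065 600 mm⁴
  web: d = 0 mm → contributes +23 040 000 mm⁴
  top flange: d = 126 mm → contributes +19 065 600 mm⁴
Total I = 61 171 200 mm⁴.
Radius of gyration: k = √(I/A) = √(61 171 200 / 7 200) = 92.174 mm.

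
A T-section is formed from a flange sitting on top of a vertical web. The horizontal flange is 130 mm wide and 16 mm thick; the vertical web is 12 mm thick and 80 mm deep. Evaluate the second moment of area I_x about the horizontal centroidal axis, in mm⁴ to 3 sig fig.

Treat the section as a set of non-overlapping primitives; coordinates are from the bounding-box lower-left.
Flange: 130 × 16, A = 2 080 mm², y = 88 mm, Ī = 44 373 mm⁴.
Web: 12 × 80, A = 960 mm², y = 40 mm, Ī = 512 000 mm⁴.
Centroid: ȳ = ΣA·y / ΣA = 72.842 mm.
Transfer each piece to the horizontal centroidal axis using Ī + A·d² with d = y − 72.842:
  flange: d = 15.158 mm → contributes +522 278 mm⁴
  web: d = -32.842 mm → contributes +1 547 460 mm⁴
Total I = 2 069 738 mm⁴.

I_x ≈ 2.07 × 10⁶ mm⁴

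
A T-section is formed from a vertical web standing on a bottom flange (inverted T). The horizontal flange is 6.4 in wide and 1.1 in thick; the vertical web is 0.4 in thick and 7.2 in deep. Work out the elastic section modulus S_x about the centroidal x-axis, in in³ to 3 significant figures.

Treat the section as a set of non-overlapping primitives; coordinates are from the bounding-box lower-left.
Flange: 6.4 × 1.1, A = 7.04 in², y = 0.55 in, Ī = 0.70987 in⁴.
Web: 0.4 × 7.2, A = 2.88 in², y = 4.7 in, Ī = 12.442 in⁴.
Centroid: ȳ = ΣA·y / ΣA = 1.7548 in.
Transfer each piece to the centroidal x-axis using Ī + A·d² with d = y − 1.7548:
  flange: d = -1.2048 in → contributes +10.929 in⁴
  web: d = 2.9452 in → contributes +37.423 in⁴
Total I = 48.352 in⁴.
Extreme fibre distance c = 6.5452 in; S = I/c = 7.3874 in³.

S_x ≈ 7.39 in³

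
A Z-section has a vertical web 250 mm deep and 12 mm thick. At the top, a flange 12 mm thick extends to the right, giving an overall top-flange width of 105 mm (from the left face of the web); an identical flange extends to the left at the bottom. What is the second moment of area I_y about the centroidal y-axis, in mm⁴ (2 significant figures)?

I_y ≈ 7.8 × 10⁶ mm⁴

Break the section into simple shapes (no overlaps), measuring from the bottom-left corner of the bounding box.
Web: 12 × 250, A = 3 000 mm², x = 99 mm, Ī = 36 000 mm⁴.
Top flange (beyond web): 93 × 12, A = 1 116 mm², x = 151.5 mm, Ī = 804 357 mm⁴.
Bottom flange (beyond web): 93 × 12, A = 1 116 mm², x = 46.5 mm, Ī = 804 357 mm⁴.
Centroid: x̄ = ΣA·x / ΣA = 99 mm.
Transfer each piece to the centroidal y-axis using Ī + A·d² with d = x − 99:
  web: d = 0 mm → contributes +36 000 mm⁴
  top flange (beyond web): d = 52.5 mm → contributes +3 880 332 mm⁴
  bottom flange (beyond web): d = -52.5 mm → contributes +3 880 332 mm⁴
Total I = 7 796 664 mm⁴.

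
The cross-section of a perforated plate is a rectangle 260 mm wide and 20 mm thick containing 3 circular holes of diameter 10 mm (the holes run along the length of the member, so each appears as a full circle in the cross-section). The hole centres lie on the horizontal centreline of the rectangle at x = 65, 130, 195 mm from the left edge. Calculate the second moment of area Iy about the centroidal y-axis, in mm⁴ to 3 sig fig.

Iy ≈ 2.86 × 10⁷ mm⁴

Treat the section as a set of non-overlapping primitives; coordinates are from the bounding-box lower-left.
Plate: 260 × 20, A = 5 200 mm², x = 130 mm, Ī = 29 293 333 mm⁴.
Hole 1 (subtracted): ⌀10, A = 78.54 mm², x = 65 mm, Ī = 490.87 mm⁴.
Hole 2 (subtracted): ⌀10, A = 78.54 mm², x = 130 mm, Ī = 490.87 mm⁴.
Hole 3 (subtracted): ⌀10, A = 78.54 mm², x = 195 mm, Ī = 490.87 mm⁴.
By symmetry the centroid is at mid-width, x̄ = 130 mm.
Transfer each piece to the centroidal y-axis using Ī + A·d² with d = x − 130:
  plate: d = 0 mm → contributes +29 293 333 mm⁴
  hole 1: d = -65 mm → contributes −332 322 mm⁴
  hole 2: d = 0 mm → contributes −490.87 mm⁴
  hole 3: d = 65 mm → contributes −332 322 mm⁴
Total I = 28 628 199 mm⁴.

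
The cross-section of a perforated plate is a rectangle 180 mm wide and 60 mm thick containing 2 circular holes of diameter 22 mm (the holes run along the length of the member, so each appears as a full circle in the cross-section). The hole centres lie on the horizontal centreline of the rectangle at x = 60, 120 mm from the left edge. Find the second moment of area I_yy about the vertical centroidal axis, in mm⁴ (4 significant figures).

Break the section into simple shapes (no overlaps), measuring from the bottom-left corner of the bounding box.
Plate: 180 × 60, A = 10 800 mm², x = 90 mm, Ī = 29 160 000 mm⁴.
Hole 1 (subtracted): ⌀22, A = 380.133 mm², x = 60 mm, Ī = 11 499 mm⁴.
Hole 2 (subtracted): ⌀22, A = 380.133 mm², x = 120 mm, Ī = 11 499 mm⁴.
By symmetry the centroid is at mid-width, x̄ = 90 mm.
Transfer each piece to the vertical centroidal axis using Ī + A·d² with d = x − 90:
  plate: d = 0 mm → contributes +29 160 000 mm⁴
  hole 1: d = -30 mm → contributes −353 618 mm⁴
  hole 2: d = 30 mm → contributes −353 618 mm⁴
Total I = 28 452 763 mm⁴.

I_yy ≈ 2.845 × 10⁷ mm⁴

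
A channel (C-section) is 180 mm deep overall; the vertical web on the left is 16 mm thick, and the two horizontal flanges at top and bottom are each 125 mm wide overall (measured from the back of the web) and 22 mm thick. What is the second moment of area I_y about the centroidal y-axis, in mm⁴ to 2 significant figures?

Treat the section as a set of non-overlapping primitives; coordinates are from the bounding-box lower-left.
Web: 16 × 180, A = 2 880 mm², x = 8 mm, Ī = 61 440 mm⁴.
Top flange (beyond web): 109 × 22, A = 2 398 mm², x = 70.5 mm, Ī = 2 374 220 mm⁴.
Bottom flange (beyond web): 109 × 22, A = 2 398 mm², x = 70.5 mm, Ī = 2 374 220 mm⁴.
Centroid: x̄ = ΣA·x / ΣA = 47.05 mm.
Transfer each piece to the centroidal y-axis using Ī + A·d² with d = x − 47.05:
  web: d = -39.05 mm → contributes +4 453 224 mm⁴
  top flange (beyond web): d = 23.45 mm → contributes +3 692 854 mm⁴
  bottom flange (beyond web): d = 23.45 mm → contributes +3 692 854 mm⁴
Total I = 11 838 931 mm⁴.

I_y ≈ 1.2 × 10⁷ mm⁴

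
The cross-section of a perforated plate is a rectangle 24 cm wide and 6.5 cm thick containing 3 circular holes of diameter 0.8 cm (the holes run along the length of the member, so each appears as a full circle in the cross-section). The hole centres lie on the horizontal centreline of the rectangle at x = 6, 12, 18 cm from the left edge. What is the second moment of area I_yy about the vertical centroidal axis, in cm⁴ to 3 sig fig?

Decompose the section into non-overlapping parts with the origin at the bottom-left of its bounding rectangle.
Plate: 24 × 6.5, A = 156 cm², x = 12 cm, Ī = 7 488 cm⁴.
Hole 1 (subtracted): ⌀0.8, A = 0.50265 cm², x = 6 cm, Ī = 0.020106 cm⁴.
Hole 2 (subtracted): ⌀0.8, A = 0.50265 cm², x = 12 cm, Ī = 0.020106 cm⁴.
Hole 3 (subtracted): ⌀0.8, A = 0.50265 cm², x = 18 cm, Ī = 0.020106 cm⁴.
By symmetry the centroid is at mid-width, x̄ = 12 cm.
Transfer each piece to the vertical centroidal axis using Ī + A·d² with d = x − 12:
  plate: d = 0 cm → contributes +7 488 cm⁴
  hole 1: d = -6 cm → contributes −18.116 cm⁴
  hole 2: d = 0 cm → contributes −0.020106 cm⁴
  hole 3: d = 6 cm → contributes −18.116 cm⁴
Total I = 7451.7 cm⁴.

I_yy ≈ 7450 cm⁴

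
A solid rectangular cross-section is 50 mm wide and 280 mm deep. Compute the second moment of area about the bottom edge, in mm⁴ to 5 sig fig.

I_base ≈ 3.6587 × 10⁸ mm⁴

The section: 50 × 280, A = 14 000 mm², y = 140 mm, Ī = 91 466 667 mm⁴.
Transfer it to the base of the section using Ī + A·d² with d = y − 0:
  the section: d = 140 mm → contributes +365 866 667 mm⁴
Total I = 365 866 667 mm⁴.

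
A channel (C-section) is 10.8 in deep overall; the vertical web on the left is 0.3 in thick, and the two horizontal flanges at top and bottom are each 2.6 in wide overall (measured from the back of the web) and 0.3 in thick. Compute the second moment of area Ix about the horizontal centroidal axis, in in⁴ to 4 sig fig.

Ix ≈ 69.54 in⁴

Break the section into simple shapes (no overlaps), measuring from the bottom-left corner of the bounding box.
Web: 0.3 × 10.8, A = 3.24 in², y = 5.4 in, Ī = 31.4928 in⁴.
Top flange (beyond web): 2.3 × 0.3, A = 0.69 in², y = 10.65 in, Ī = 0.005175 in⁴.
Bottom flange (beyond web): 2.3 × 0.3, A = 0.69 in², y = 0.15 in, Ī = 0.005175 in⁴.
By symmetry the centroid is at mid-height, ȳ = 5.4 in.
Transfer each piece to the horizontal centroidal axis using Ī + A·d² with d = y − 5.4:
  web: d = 0 in → contributes +31.4928 in⁴
  top flange (beyond web): d = 5.25 in → contributes +19.0233 in⁴
  bottom flange (beyond web): d = -5.25 in → contributes +19.0233 in⁴
Total I = 69.5394 in⁴.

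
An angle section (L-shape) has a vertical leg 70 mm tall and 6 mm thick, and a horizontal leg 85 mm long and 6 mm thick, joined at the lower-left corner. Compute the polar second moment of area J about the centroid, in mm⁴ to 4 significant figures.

Decompose the section into non-overlapping parts with the origin at the bottom-left of its bounding rectangle.
Vertical leg: 6 × 70, A = 420 mm², y = 35 mm, Ī = 171 500 mm⁴.
Horizontal leg (remainder): 79 × 6, A = 474 mm², y = 3 mm, Ī = 1 422 mm⁴.
Centroid: ȳ = ΣA·y / ΣA = 18.0336 mm.
Transfer each piece to the centroidal x-axis using Ī + A·d² with d = y − 18.0336:
  vertical leg: d = 16.9664 mm → contributes +292 401 mm⁴
  horizontal leg (remainder): d = -15.0336 mm → contributes +108 550 mm⁴
Total I = 400 951 mm⁴.
For the y-axis: x̄ = 25.5336 mm.
Repeating about the centroidal y-axis gives I_y = 650 003 mm⁴.
Polar second moment: J = I_x + I_y = 1 050 954 mm⁴.

J ≈ 1.051 × 10⁶ mm⁴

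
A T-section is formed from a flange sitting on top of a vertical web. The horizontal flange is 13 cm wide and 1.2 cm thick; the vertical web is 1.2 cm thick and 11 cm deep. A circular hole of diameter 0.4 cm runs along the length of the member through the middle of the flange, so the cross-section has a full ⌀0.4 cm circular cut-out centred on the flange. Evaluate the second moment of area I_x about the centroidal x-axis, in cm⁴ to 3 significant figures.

Break the section into simple shapes (no overlaps), measuring from the bottom-left corner of the bounding box.
Flange: 13 × 1.2, A = 15.6 cm², y = 11.6 cm, Ī = 1.872 cm⁴.
Web: 1.2 × 11, A = 13.2 cm², y = 5.5 cm, Ī = 133.1 cm⁴.
Hole (subtracted): ⌀0.4, A = 0.12566 cm², y = 11.6 cm, Ī = 0.0012566 cm⁴.
Centroid: ȳ = ΣA·y / ΣA = 8.7919 cm.
Transfer each piece to the centroidal x-axis using Ī + A·d² with d = y − 8.7919:
  flange: d = 2.8081 cm → contributes +124.88 cm⁴
  web: d = -3.2919 cm → contributes +276.14 cm⁴
  hole: d = 2.8081 cm → contributes −0.99216 cm⁴
Total I = 400.04 cm⁴.

I_x ≈ 400 cm⁴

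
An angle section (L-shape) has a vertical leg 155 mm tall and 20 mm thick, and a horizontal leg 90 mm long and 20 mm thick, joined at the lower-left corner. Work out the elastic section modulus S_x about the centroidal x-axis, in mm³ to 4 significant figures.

Decompose the section into non-overlapping parts with the origin at the bottom-left of its bounding rectangle.
Vertical leg: 20 × 155, A = 3 100 mm², y = 77.5 mm, Ī = 6 206 458 mm⁴.
Horizontal leg (remainder): 70 × 20, A = 1 400 mm², y = 10 mm, Ī = 46666.7 mm⁴.
Centroid: ȳ = ΣA·y / ΣA = 56.5 mm.
Transfer each piece to the centroidal x-axis using Ī + A·d² with d = y − 56.5:
  vertical leg: d = 21 mm → contributes +7 573 558 mm⁴
  horizontal leg (remainder): d = -46.5 mm → contributes +3 073 817 mm⁴
Total I = 10 647 375 mm⁴.
Extreme fibre distance c = 98.5 mm; S = I/c = 108 095 mm³.

S_x ≈ 1.081 × 10⁵ mm³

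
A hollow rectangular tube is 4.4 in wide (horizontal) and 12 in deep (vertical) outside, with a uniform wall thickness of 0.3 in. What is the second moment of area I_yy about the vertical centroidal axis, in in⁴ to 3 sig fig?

Decompose the section into non-overlapping parts with the origin at the bottom-left of its bounding rectangle.
Outer rectangle: 4.4 × 12, A = 52.8 in², x = 2.2 in, Ī = 85.184 in⁴.
Inner void (subtracted): 3.8 × 11.4, A = 43.32 in², x = 2.2 in, Ī = 52.128 in⁴.
By symmetry the centroid is at mid-width, x̄ = 2.2 in.
All pieces are centred on the vertical centroidal axis, so I = ΣĪ (holes subtracted) = 33.056 in⁴.

I_yy ≈ 33.1 in⁴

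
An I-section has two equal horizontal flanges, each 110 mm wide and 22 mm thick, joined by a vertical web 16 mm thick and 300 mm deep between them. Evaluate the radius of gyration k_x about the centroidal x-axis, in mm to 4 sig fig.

Treat the section as a set of non-overlapping primitives; coordinates are from the bounding-box lower-left.
Bottom flange: 110 × 22, A = 2 420 mm², y = 11 mm, Ī = 97606.7 mm⁴.
Web: 16 × 300, A = 4 800 mm², y = 172 mm, Ī = 36 000 000 mm⁴.
Top flange: 110 × 22, A = 2 420 mm², y = 333 mm, Ī = 97606.7 mm⁴.
By symmetry the centroid is at mid-height, ȳ = 172 mm.
Transfer each piece to the centroidal x-axis using Ī + A·d² with d = y − 172:
  bottom flange: d = -161 mm → contributes +62 826 427 mm⁴
  web: d = 0 mm → contributes +36 000 000 mm⁴
  top flange: d = 161 mm → contributes +62 826 427 mm⁴
Total I = 161 652 853 mm⁴.
Radius of gyration: k = √(I/A) = √(161 652 853 / 9 640) = 129.495 mm.

k_x ≈ 129.5 mm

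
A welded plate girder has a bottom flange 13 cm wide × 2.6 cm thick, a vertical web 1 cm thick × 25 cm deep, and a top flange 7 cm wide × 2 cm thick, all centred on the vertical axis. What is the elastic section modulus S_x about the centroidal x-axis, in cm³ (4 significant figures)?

S_x ≈ 505.5 cm³

Treat the section as a set of non-overlapping primitives; coordinates are from the bounding-box lower-left.
Bottom plate: 13 × 2.6, A = 33.8 cm², y = 1.3 cm, Ī = 19.0407 cm⁴.
Web plate: 1 × 25, A = 25 cm², y = 15.1 cm, Ī = 1302.08 cm⁴.
Top plate: 7 × 2, A = 14 cm², y = 28.6 cm, Ī = 4.66667 cm⁴.
Centroid: ȳ = ΣA·y / ΣA = 11.289 cm.
Transfer each piece to the centroidal x-axis using Ī + A·d² with d = y − 11.289:
  bottom plate: d = -9.98901 cm → contributes +3391.62 cm⁴
  web plate: d = 3.81099 cm → contributes +1665.17 cm⁴
  top plate: d = 17.311 cm → contributes +4200.05 cm⁴
Total I = 9256.84 cm⁴.
Extreme fibre distance c = 18.311 cm; S = I/c = 505.535 cm³.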